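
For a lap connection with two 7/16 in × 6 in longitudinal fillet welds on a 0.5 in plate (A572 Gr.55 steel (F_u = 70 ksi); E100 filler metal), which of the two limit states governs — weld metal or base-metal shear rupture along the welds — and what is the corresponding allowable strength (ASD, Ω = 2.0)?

E100XX → F_EXX = 100 ksi.
t_e = 0.707 × 0.4375 = 0.3093 in; L = 12 in.
Weld metal: R_n/Ω = (1/2.0) × 0.6 × 100 × 0.3093 × 12 = 111.4 kips.
Base metal (shear rupture): R_n/Ω = (1/2.0) × 0.6 × 70 × 0.5 × 12 = 126 kips.
Governing: weld metal.

R_n/Ω ≈ 111 kips (weld metal governs)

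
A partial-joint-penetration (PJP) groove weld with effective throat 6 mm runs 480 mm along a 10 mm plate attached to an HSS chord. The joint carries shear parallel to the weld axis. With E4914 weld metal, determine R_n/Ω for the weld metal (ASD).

R_n/Ω ≈ 423 kN

E49XX → F_EXX = 490 MPa.
Effective throat (given) t_e = 6 mm.
A_we = 6 × 480 = 2880 mm².
F_nw = 0.6 F_EXX = 294 MPa.
R_n/Ω = (294 × 2880) / 2.0 × 10⁻³ = 423.4 kN.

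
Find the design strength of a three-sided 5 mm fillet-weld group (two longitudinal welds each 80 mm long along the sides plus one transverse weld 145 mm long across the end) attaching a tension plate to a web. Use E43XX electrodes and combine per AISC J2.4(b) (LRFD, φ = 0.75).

φR_n ≈ 242 kN

E43XX → F_EXX = 430 MPa.
t_e = 0.707 × 5 = 3.535 mm.
R_nwl = 0.6 × 430 × 3.535 × 160 × 10⁻³ = 145.9 kN (longitudinal, 2 welds).
R_nwt = 0.6 × 430 × 3.535 × 145 × 10⁻³ = 132.2 kN (transverse, base value).
(i) R_nwl + R_nwt = 278.2 kN; (ii) 0.85 R_nwl + 1.5 R_nwt = 322.4 kN.
R_n = max = 322.4 kN [governs: (ii)]; φR_n = 241.8 kN.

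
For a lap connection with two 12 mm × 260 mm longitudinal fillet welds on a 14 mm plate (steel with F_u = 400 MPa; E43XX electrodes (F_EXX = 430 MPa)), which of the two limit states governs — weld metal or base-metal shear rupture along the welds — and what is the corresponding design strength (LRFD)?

φR_n ≈ 854 kN (weld metal governs)

t_e = 0.707 × 12 = 8.484 mm; L = 520 mm.
Weld metal: φR_n = 0.75 × 0.6 × 430 × 8.484 × 520 × 10⁻³ = 853.7 kN.
Base metal (shear rupture): φR_n = 0.75 × 0.6 × 400 × 14 × 520 × 10⁻³ = 1310 kN.
Governing: weld metal.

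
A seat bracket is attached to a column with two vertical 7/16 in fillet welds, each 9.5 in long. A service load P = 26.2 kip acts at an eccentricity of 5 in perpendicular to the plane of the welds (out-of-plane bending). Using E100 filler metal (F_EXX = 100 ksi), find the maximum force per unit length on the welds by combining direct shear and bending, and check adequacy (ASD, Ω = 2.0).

f_max ≈ 4.57 kip/in; adequate

L_w = 2 × 9.5 = 19 in; section modulus (unit throat) S = 2 × L²/6 = 30.08 in².
Direct shear f_v = P/L_w = 26.2/19 = 1.379 kip/in.
Moment M = P × e = 26.2 × 5 = 131 kip·in; bending f_b = M/S = 4.355 kip/in.
f_max = √(f_v² + f_b²) = √(1.379² + 4.355²) = 4.568 kip/in.
r_n/Ω = (1/2.0) × 0.6 × 100 × (0.707 × 0.4375) = 9.279 kip/in → adequate.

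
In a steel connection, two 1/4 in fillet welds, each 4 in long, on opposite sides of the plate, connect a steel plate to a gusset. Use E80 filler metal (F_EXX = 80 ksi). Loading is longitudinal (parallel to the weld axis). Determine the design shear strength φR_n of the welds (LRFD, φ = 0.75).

Effective throat t_e = 0.707 × 0.25 = 0.1767 in.
Total length L = 8 in; A_we = 0.1767 × 8 = 1.414 in².
F_nw = 0.6 F_EXX = 0.6 × 80 = 48 ksi.
φR_n = 0.75 × 48 × 1.414 = 50.9 kips.

φR_n ≈ 50.9 kips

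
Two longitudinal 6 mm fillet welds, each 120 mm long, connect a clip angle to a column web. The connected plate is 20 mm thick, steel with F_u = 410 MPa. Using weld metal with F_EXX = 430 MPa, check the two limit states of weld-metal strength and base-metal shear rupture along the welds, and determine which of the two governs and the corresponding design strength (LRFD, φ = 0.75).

t_e = 0.707 × 6 = 4.242 mm; L = 240 mm.
Weld metal: φR_n = 0.75 × 0.6 × 430 × 4.242 × 240 × 10⁻³ = 197 kN.
Base metal (shear rupture): φR_n = 0.75 × 0.6 × 410 × 20 × 240 × 10⁻³ = 885.6 kN.
Governing: weld metal.

φR_n ≈ 197 kN (weld metal governs)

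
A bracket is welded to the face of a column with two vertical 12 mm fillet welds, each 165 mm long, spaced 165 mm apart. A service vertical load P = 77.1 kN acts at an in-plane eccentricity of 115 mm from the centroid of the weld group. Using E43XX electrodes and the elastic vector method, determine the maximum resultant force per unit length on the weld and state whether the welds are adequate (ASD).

f_max ≈ 537 N/mm; adequate

E43XX → F_EXX = 430 MPa.
Total weld length L_w = 330 mm. Treat welds as unit-width lines.
Polar moment about centroid: J = 2[d³/12 + d(b/2)²] = 2[165³/12 + 165×82.5²] = 2995000 mm³.
Direct shear f_v = P/L_w = 77.1×10³ / 330 = 233.6 N/mm (vertical).
Torsion M = P·e = 77.1×10³ × 115 = 8866500 N·mm.
Critical point at (x, y) = (82.5, 82.5) from centroid. f_tx = M·y/J = 244.3 N/mm; f_ty = M·x/J = 244.3 N/mm.
Resultant f_max = √[f_tx² + (f_v + f_ty)²] = √[244.3² + (233.6 + 244.3)²] = 536.7 N/mm.
Capacity per unit length: r_n/Ω = (1/2.0) × 0.6 × 430 × (0.707 × 12) = 1094 N/mm.
536.7 ≤ 1094 → adequate.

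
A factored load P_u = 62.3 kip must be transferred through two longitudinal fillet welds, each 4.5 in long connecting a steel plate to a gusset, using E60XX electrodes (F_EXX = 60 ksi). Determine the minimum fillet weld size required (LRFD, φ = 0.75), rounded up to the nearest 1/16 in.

w = 3/8 in

Total weld length L = 9 in.
Required throat t_e = P_u / (φ × 0.6 F_EXX × L) = 62.3 / (0.75 × 0.6 × 60 × 9) = 0.2564 in.
Required leg w = t_e / 0.707 = 0.3626 in → use 3/8 in.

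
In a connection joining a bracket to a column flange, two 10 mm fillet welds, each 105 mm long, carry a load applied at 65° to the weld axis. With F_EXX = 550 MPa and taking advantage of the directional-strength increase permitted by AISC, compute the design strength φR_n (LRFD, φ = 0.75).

φR_n ≈ 526 kN

t_e = 0.707 × 10 = 7.07 mm; A_we = 7.07 × 210 = 1485 mm².
Directional factor: 1.0 + 0.5 sin^1.5(65°) = 1.431.
F_nw = 0.6 × 550 × 1.431 = 472.4 MPa.
φR_n = 0.75 × 472.4 × 1485 × 10⁻³ = 526 kN.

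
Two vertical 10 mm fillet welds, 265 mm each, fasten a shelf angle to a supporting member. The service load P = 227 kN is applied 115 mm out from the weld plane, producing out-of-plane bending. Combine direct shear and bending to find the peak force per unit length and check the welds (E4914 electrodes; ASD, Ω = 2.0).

E49XX → F_EXX = 490 MPa.
L_w = 2 × 265 = 530 mm; section modulus (unit throat) S = 2 × L²/6 = 23410 mm².
Direct shear f_v = P/L_w = 227×10³/530 = 428.3 N/mm.
Moment M = P × e = 227×10³ × 115 = 26105000 N·mm; bending f_b = M/S = 1115 N/mm.
f_max = √(f_v² + f_b²) = √(428.3² + 1115²) = 1195 N/mm.
r_n/Ω = (1/2.0) × 0.6 × 490 × (0.707 × 10) = 1039 N/mm → NOT adequate.

f_max ≈ 1190 N/mm; NOT adequate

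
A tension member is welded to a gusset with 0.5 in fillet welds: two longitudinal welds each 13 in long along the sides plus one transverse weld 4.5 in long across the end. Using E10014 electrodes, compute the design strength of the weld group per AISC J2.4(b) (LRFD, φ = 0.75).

φR_n ≈ 485 kip

E100XX → F_EXX = 100 ksi.
t_e = 0.707 × 0.5 = 0.3535 in.
R_nwl = 0.6 × 100 × 0.3535 × 26 = 551.5 kip (longitudinal, 2 welds).
R_nwt = 0.6 × 100 × 0.3535 × 4.5 = 95.44 kip (transverse, base value).
(i) R_nwl + R_nwt = 646.9 kip; (ii) 0.85 R_nwl + 1.5 R_nwt = 611.9 kip.
R_n = max = 646.9 kip [governs: (i)]; φR_n = 485.2 kip.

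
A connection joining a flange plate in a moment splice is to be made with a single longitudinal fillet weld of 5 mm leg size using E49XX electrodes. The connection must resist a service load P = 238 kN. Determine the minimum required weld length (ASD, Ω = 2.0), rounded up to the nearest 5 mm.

L = 460 mm

E49XX → F_EXX = 490 MPa.
Throat t_e = 0.707 × 5 = 3.535 mm.
r_n/Ω = (0.6 × 490 × 3.535) / 2.0 = 519.6 N/mm = 0.5196 kN/mm.
L_req = P / (r_n/Ω) = 238 / 0.5196 = 458 mm total.
Round up → use L = 460 mm.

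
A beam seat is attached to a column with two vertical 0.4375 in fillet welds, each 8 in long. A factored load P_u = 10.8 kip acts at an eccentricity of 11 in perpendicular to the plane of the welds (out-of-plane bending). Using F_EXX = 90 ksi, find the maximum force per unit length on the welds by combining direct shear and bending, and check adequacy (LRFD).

L_w = 2 × 8 = 16 in; section modulus (unit throat) S = 2 × L²/6 = 21.33 in².
Direct shear f_v = P/L_w = 10.8/16 = 0.675 kip/in.
Moment M = P × e = 10.8 × 11 = 118.8 kip·in; bending f_b = M/S = 5.569 kip/in.
f_max = √(f_v² + f_b²) = √(0.675² + 5.569²) = 5.61 kip/in.
φr_n = 0.75 × 0.6 × 90 × (0.707 × 0.4375) = 12.53 kip/in → adequate.

f_max ≈ 5.61 kip/in; adequate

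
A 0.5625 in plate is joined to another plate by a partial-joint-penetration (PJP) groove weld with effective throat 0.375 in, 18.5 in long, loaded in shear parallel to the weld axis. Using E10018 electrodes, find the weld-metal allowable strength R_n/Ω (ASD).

E100XX → F_EXX = 100 ksi.
Effective throat (given) t_e = 0.375 in.
A_we = 0.375 × 18.5 = 6.938 in².
F_nw = 0.6 F_EXX = 60 ksi.
R_n/Ω = (60 × 6.938) / 2.0 = 208.1 kips.

R_n/Ω ≈ 208 kips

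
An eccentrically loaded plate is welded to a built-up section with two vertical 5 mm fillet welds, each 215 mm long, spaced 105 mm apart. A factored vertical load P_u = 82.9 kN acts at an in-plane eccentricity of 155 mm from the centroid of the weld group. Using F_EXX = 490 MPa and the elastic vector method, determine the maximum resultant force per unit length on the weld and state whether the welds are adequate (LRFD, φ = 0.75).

f_max ≈ 649 N/mm; adequate

Total weld length L_w = 430 mm. Treat welds as unit-width lines.
Polar moment about centroid: J = 2[d³/12 + d(b/2)²] = 2[215³/12 + 215×52.5²] = 2842000 mm³.
Direct shear f_v = P/L_w = 82.9×10³ / 430 = 192.8 N/mm (vertical).
Torsion M = P·e = 82.9×10³ × 155 = 12850000 N·mm.
Critical point at (x, y) = (52.5, 107.5) from centroid. f_tx = M·y/J = 486.1 N/mm; f_ty = M·x/J = 237.4 N/mm.
Resultant f_max = √[f_tx² + (f_v + f_ty)²] = √[486.1² + (192.8 + 237.4)²] = 649.1 N/mm.
Capacity per unit length: φr_n = 0.75 × 0.6 × 490 × (0.707 × 5) = 779.5 N/mm.
649.1 ≤ 779.5 → adequate.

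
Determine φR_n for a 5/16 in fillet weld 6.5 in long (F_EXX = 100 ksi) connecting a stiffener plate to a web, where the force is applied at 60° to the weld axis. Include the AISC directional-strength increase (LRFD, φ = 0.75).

φR_n ≈ 90.7 kip

t_e = 0.707 × 0.3125 = 0.2209 in; A_we = 0.2209 × 6.5 = 1.436 in².
Directional factor: 1.0 + 0.5 sin^1.5(60°) = 1.403.
F_nw = 0.6 × 100 × 1.403 = 84.18 ksi.
φR_n = 0.75 × 84.18 × 1.436 = 90.67 kip.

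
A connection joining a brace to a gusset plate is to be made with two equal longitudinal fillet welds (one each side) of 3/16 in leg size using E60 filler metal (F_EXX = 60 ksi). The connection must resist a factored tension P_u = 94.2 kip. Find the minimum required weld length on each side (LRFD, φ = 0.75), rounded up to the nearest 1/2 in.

L = 13.5 in on each side

Throat t_e = 0.707 × 0.1875 = 0.1326 in.
φr_n = 0.75 × 0.6 × 60 × 0.1326 = 3.579 kip/in.
L_req = P_u / φr_n = 94.2 / 3.579 = 26.32 in total.
Per side: 26.32 / 2 = 13.16 in.
Round up → use L = 13.5 in on each side.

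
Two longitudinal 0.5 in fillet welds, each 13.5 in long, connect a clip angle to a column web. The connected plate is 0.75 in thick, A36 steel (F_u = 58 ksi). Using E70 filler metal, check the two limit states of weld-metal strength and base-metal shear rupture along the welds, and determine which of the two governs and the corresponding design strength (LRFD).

φR_n ≈ 301 kips (weld metal governs)

E70XX → F_EXX = 70 ksi.
t_e = 0.707 × 0.5 = 0.3535 in; L = 27 in.
Weld metal: φR_n = 0.75 × 0.6 × 70 × 0.3535 × 27 = 300.7 kips.
Base metal (shear rupture): φR_n = 0.75 × 0.6 × 58 × 0.75 × 27 = 528.5 kips.
Governing: weld metal.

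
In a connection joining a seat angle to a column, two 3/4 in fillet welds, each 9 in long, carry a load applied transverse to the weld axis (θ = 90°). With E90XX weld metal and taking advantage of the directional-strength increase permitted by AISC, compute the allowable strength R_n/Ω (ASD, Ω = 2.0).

E90XX → F_EXX = 90 ksi.
t_e = 0.707 × 0.75 = 0.5302 in; A_we = 0.5302 × 18 = 9.544 in².
Directional factor: 1.0 + 0.5 sin^1.5(90°) = 1.5.
F_nw = 0.6 × 90 × 1.5 = 81 ksi.
R_n/Ω = (81 × 9.544) / 2.0 = 386.6 kip.

R_n/Ω ≈ 387 kip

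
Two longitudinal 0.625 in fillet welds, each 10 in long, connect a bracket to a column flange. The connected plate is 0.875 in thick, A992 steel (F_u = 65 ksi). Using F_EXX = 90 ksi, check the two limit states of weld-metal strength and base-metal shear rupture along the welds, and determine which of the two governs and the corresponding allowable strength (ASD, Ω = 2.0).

t_e = 0.707 × 0.625 = 0.4419 in; L = 20 in.
Weld metal: R_n/Ω = (1/2.0) × 0.6 × 90 × 0.4419 × 20 = 238.6 kips.
Base metal (shear rupture): R_n/Ω = (1/2.0) × 0.6 × 65 × 0.875 × 20 = 341.2 kips.
Governing: weld metal.

R_n/Ω ≈ 239 kips (weld metal governs)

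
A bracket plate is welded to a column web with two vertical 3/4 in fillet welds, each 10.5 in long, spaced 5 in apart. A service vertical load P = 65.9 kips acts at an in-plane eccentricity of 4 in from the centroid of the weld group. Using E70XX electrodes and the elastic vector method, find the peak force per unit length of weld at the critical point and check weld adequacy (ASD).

f_max ≈ 6.71 kip/in; adequate

E70XX → F_EXX = 70 ksi.
Total weld length L_w = 21 in. Treat welds as unit-width lines.
Polar moment about centroid: J = 2[d³/12 + d(b/2)²] = 2[10.5³/12 + 10.5×2.5²] = 324.2 in³.
Direct shear f_v = P/L_w = 65.9 / 21 = 3.138 kip/in (vertical).
Torsion M = P·e = 65.9 × 4 = 263.6 kip·in.
Critical point at (x, y) = (2.5, 5.25) from centroid. f_tx = M·y/J = 4.269 kip/in; f_ty = M·x/J = 2.033 kip/in.
Resultant f_max = √[f_tx² + (f_v + f_ty)²] = √[4.269² + (3.138 + 2.033)²] = 6.705 kip/in.
Capacity per unit length: r_n/Ω = (1/2.0) × 0.6 × 70 × (0.707 × 0.75) = 11.14 kip/in.
6.705 ≤ 11.14 → adequate.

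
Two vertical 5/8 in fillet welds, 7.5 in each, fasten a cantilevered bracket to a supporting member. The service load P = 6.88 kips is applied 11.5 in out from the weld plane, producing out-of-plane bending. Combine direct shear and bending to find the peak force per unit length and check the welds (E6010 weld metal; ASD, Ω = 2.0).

f_max ≈ 4.24 kip/in; adequate

E60XX → F_EXX = 60 ksi.
L_w = 2 × 7.5 = 15 in; section modulus (unit throat) S = 2 × L²/6 = 18.75 in².
Direct shear f_v = P/L_w = 6.88/15 = 0.4587 kip/in.
Moment M = P × e = 6.88 × 11.5 = 79.12 kip·in; bending f_b = M/S = 4.22 kip/in.
f_max = √(f_v² + f_b²) = √(0.4587² + 4.22²) = 4.245 kip/in.
r_n/Ω = (1/2.0) × 0.6 × 60 × (0.707 × 0.625) = 7.954 kip/in → adequate.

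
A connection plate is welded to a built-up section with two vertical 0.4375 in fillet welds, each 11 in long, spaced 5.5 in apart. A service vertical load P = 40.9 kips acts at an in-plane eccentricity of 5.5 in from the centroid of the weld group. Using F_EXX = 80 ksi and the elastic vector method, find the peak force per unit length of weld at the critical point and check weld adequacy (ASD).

f_max ≈ 4.7 kip/in; adequate

Total weld length L_w = 22 in. Treat welds as unit-width lines.
Polar moment about centroid: J = 2[d³/12 + d(b/2)²] = 2[11³/12 + 11×2.75²] = 388.2 in³.
Direct shear f_v = P/L_w = 40.9 / 22 = 1.859 kip/in (vertical).
Torsion M = P·e = 40.9 × 5.5 = 224.95 kip·in.
Critical point at (x, y) = (2.75, 5.5) from centroid. f_tx = M·y/J = 3.187 kip/in; f_ty = M·x/J = 1.594 kip/in.
Resultant f_max = √[f_tx² + (f_v + f_ty)²] = √[3.187² + (1.859 + 1.594)²] = 4.699 kip/in.
Capacity per unit length: r_n/Ω = (1/2.0) × 0.6 × 80 × (0.707 × 0.4375) = 7.423 kip/in.
4.699 ≤ 7.423 → adequate.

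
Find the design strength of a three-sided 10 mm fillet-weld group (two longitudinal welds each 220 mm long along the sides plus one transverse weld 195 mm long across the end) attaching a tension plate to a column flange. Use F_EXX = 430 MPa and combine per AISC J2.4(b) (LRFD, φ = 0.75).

φR_n ≈ 912 kN

t_e = 0.707 × 10 = 7.07 mm.
R_nwl = 0.6 × 430 × 7.07 × 440 × 10⁻³ = 802.6 kN (longitudinal, 2 welds).
R_nwt = 0.6 × 430 × 7.07 × 195 × 10⁻³ = 355.7 kN (transverse, base value).
(i) R_nwl + R_nwt = 1158 kN; (ii) 0.85 R_nwl + 1.5 R_nwt = 1216 kN.
R_n = max = 1216 kN [governs: (ii)]; φR_n = 911.8 kN.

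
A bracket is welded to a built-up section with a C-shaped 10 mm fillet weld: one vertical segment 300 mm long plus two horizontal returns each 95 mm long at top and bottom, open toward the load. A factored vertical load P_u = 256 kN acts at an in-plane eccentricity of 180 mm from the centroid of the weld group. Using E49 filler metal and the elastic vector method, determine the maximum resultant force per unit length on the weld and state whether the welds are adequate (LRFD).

f_max ≈ 1430 N/mm; adequate

E49XX → F_EXX = 490 MPa.
Total weld length L_w = 490 mm. Treat welds as unit-width lines.
Centroid: x̄ = 2×95×47.5 / 490 = 18.42 mm from the vertical weld.
Polar moment about centroid: J = I_x + I_y = [300³/12 + 2×95×150²] + [300×18.42² + 2(95³/12 + 95×29.08²)] = 6930000 mm³.
Direct shear f_v = P/L_w = 256×10³ / 490 = 522.4 N/mm (vertical).
Torsion M = P·e = 256×10³ × 180 = 46080000 N·mm.
Critical point at (x, y) = (76.58, 150) from centroid. f_tx = M·y/J = 997.4 N/mm; f_ty = M·x/J = 509.2 N/mm.
Resultant f_max = √[f_tx² + (f_v + f_ty)²] = √[997.4² + (522.4 + 509.2)²] = 1435 N/mm.
Capacity per unit length: φr_n = 0.75 × 0.6 × 490 × (0.707 × 10) = 1559 N/mm.
1435 ≤ 1559 → adequate.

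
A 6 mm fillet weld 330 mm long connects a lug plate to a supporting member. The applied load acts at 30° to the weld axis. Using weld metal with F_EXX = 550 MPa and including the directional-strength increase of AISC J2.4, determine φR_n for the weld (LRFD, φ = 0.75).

φR_n ≈ 408 kN

t_e = 0.707 × 6 = 4.242 mm; A_we = 4.242 × 330 = 1400 mm².
Directional factor: 1.0 + 0.5 sin^1.5(30°) = 1.177.
F_nw = 0.6 × 550 × 1.177 = 388.3 MPa.
φR_n = 0.75 × 388.3 × 1400 × 10⁻³ = 407.7 kN.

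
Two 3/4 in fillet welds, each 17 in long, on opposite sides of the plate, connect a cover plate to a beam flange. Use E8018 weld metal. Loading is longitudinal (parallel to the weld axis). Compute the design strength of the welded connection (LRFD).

E80XX → F_EXX = 80 ksi.
Effective throat t_e = 0.707 × 0.75 = 0.5302 in.
Total length L = 34 in; A_we = 0.5302 × 34 = 18.03 in².
F_nw = 0.6 F_EXX = 0.6 × 80 = 48 ksi.
φR_n = 0.75 × 48 × 18.03 = 649 kips.

φR_n ≈ 649 kips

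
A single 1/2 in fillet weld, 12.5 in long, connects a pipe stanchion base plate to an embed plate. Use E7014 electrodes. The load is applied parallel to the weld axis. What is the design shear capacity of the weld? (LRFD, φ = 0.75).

φR_n ≈ 139 kips

E70XX → F_EXX = 70 ksi.
Effective throat t_e = 0.707 × 0.5 = 0.3535 in.
Total length L = 12.5 in; A_we = 0.3535 × 12.5 = 4.419 in².
F_nw = 0.6 F_EXX = 0.6 × 70 = 42 ksi.
φR_n = 0.75 × 42 × 4.419 = 139.2 kips.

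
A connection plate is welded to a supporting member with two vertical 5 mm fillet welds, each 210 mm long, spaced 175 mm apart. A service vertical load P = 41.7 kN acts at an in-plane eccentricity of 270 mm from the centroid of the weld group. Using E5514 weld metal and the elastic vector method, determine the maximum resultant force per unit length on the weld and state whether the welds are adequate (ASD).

E55XX → F_EXX = 550 MPa.
Total weld length L_w = 420 mm. Treat welds as unit-width lines.
Polar moment about centroid: J = 2[d³/12 + d(b/2)²] = 2[210³/12 + 210×87.5²] = 4759000 mm³.
Direct shear f_v = P/L_w = 41.7×10³ / 420 = 99.29 N/mm (vertical).
Torsion M = P·e = 41.7×10³ × 270 = 11259000 N·mm.
Critical point at (x, y) = (87.5, 105) from centroid. f_tx = M·y/J = 248.4 N/mm; f_ty = M·x/J = 207 N/mm.
Resultant f_max = √[f_tx² + (f_v + f_ty)²] = √[248.4² + (99.29 + 207)²] = 394.4 N/mm.
Capacity per unit length: r_n/Ω = (1/2.0) × 0.6 × 550 × (0.707 × 5) = 583.3 N/mm.
394.4 ≤ 583.3 → adequate.

f_max ≈ 394 N/mm; adequate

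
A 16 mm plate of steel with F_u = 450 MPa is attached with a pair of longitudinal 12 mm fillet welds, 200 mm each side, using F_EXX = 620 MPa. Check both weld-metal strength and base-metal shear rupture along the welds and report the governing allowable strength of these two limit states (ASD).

t_e = 0.707 × 12 = 8.484 mm; L = 400 mm.
Weld metal: R_n/Ω = (1/2.0) × 0.6 × 620 × 8.484 × 400 × 10⁻³ = 631.2 kN.
Base metal (shear rupture): R_n/Ω = (1/2.0) × 0.6 × 450 × 16 × 400 × 10⁻³ = 864 kN.
Governing: weld metal.

R_n/Ω ≈ 631 kN (weld metal governs)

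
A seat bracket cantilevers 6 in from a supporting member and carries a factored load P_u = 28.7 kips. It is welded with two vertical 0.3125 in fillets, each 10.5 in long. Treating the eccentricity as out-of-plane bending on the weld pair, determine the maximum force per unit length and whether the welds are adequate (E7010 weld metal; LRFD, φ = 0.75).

f_max ≈ 4.88 kip/in; adequate

E70XX → F_EXX = 70 ksi.
L_w = 2 × 10.5 = 21 in; section modulus (unit throat) S = 2 × L²/6 = 36.75 in².
Direct shear f_v = P/L_w = 28.7/21 = 1.367 kip/in.
Moment M = P × e = 28.7 × 6 = 172.2 kip·in; bending f_b = M/S = 4.686 kip/in.
f_max = √(f_v² + f_b²) = √(1.367² + 4.686²) = 4.881 kip/in.
φr_n = 0.75 × 0.6 × 70 × (0.707 × 0.3125) = 6.96 kip/in → adequate.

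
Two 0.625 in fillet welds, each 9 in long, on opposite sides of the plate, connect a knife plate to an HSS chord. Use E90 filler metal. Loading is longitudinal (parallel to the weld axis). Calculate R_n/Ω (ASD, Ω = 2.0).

E90XX → F_EXX = 90 ksi.
Effective throat t_e = 0.707 × 0.625 = 0.4419 in.
Total length L = 18 in; A_we = 0.4419 × 18 = 7.954 in².
F_nw = 0.6 F_EXX = 0.6 × 90 = 54 ksi.
R_n = 54 × 7.954 = 429.5 kip; R_n/Ω = 429.5/2.0 = 214.8 kip.

R_n/Ω ≈ 215 kip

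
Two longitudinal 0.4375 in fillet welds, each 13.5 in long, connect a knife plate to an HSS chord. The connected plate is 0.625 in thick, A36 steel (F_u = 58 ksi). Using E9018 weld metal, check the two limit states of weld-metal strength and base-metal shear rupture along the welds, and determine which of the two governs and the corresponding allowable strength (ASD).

R_n/Ω ≈ 225 kip (weld metal governs)

E90XX → F_EXX = 90 ksi.
t_e = 0.707 × 0.4375 = 0.3093 in; L = 27 in.
Weld metal: R_n/Ω = (1/2.0) × 0.6 × 90 × 0.3093 × 27 = 225.5 kip.
Base metal (shear rupture): R_n/Ω = (1/2.0) × 0.6 × 58 × 0.625 × 27 = 293.6 kip.
Governing: weld metal.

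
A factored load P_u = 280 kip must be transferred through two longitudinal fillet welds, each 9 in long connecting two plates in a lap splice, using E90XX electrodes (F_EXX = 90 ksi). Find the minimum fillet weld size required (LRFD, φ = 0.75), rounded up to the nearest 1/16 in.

w = 9/16 in

Total weld length L = 18 in.
Required throat t_e = P_u / (φ × 0.6 F_EXX × L) = 280 / (0.75 × 0.6 × 90 × 18) = 0.3841 in.
Required leg w = t_e / 0.707 = 0.5433 in → use 9/16 in.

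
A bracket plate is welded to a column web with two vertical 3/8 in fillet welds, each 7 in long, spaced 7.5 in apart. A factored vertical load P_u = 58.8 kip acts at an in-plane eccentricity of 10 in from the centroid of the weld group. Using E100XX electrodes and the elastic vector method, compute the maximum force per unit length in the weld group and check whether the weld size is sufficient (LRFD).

E100XX → F_EXX = 100 ksi.
Total weld length L_w = 14 in. Treat welds as unit-width lines.
Polar moment about centroid: J = 2[d³/12 + d(b/2)²] = 2[7³/12 + 7×3.75²] = 254 in³.
Direct shear f_v = P/L_w = 58.8 / 14 = 4.2 kip/in (vertical).
Torsion M = P·e = 58.8 × 10 = 588 kip·in.
Critical point at (x, y) = (3.75, 3.5) from centroid. f_tx = M·y/J = 8.101 kip/in; f_ty = M·x/J = 8.68 kip/in.
Resultant f_max = √[f_tx² + (f_v + f_ty)²] = √[8.101² + (4.2 + 8.68)²] = 15.22 kip/in.
Capacity per unit length: φr_n = 0.75 × 0.6 × 100 × (0.707 × 0.375) = 11.93 kip/in.
15.22 > 11.93 → NOT adequate.

f_max ≈ 15.2 kip/in; NOT adequate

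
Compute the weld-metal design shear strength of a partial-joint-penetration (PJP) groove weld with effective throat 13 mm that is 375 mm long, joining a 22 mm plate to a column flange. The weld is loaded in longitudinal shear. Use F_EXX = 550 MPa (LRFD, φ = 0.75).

Effective throat (given) t_e = 13 mm.
A_we = 13 × 375 = 4875 mm².
F_nw = 0.6 F_EXX = 330 MPa.
φR_n = 0.75 × 330 × 4875 × 10⁻³ = 1207 kN.

φR_n ≈ 1210 kN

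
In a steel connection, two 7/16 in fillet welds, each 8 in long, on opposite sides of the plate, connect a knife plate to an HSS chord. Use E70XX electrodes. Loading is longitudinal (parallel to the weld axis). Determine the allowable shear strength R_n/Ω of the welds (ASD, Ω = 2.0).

E70XX → F_EXX = 70 ksi.
Effective throat t_e = 0.707 × 0.4375 = 0.3093 in.
Total length L = 16 in; A_we = 0.3093 × 16 = 4.949 in².
F_nw = 0.6 F_EXX = 0.6 × 70 = 42 ksi.
R_n = 42 × 4.949 = 207.9 kips; R_n/Ω = 207.9/2.0 = 103.9 kips.

R_n/Ω ≈ 104 kips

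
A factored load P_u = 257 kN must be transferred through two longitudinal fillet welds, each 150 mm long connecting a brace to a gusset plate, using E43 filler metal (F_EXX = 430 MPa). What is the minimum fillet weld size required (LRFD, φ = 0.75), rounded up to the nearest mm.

Total weld length L = 300 mm.
Required throat t_e = P_u / (φ × 0.6 F_EXX × L) = 257 / (0.75 × 0.6 × 430 × 300 × 10⁻³) = 4.427 mm.
Required leg w = t_e / 0.707 = 6.262 mm → use 7 mm.

w = 7 mm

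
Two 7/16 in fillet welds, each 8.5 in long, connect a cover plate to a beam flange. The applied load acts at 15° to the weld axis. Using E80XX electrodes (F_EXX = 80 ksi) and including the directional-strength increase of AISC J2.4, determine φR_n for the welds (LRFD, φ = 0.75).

t_e = 0.707 × 0.4375 = 0.3093 in; A_we = 0.3093 × 17 = 5.258 in².
Directional factor: 1.0 + 0.5 sin^1.5(15°) = 1.066.
F_nw = 0.6 × 80 × 1.066 = 51.16 ksi.
φR_n = 0.75 × 51.16 × 5.258 = 201.8 kip.

φR_n ≈ 202 kip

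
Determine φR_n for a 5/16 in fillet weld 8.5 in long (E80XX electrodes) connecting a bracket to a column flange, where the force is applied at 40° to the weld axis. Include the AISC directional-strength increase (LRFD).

E80XX → F_EXX = 80 ksi.
t_e = 0.707 × 0.3125 = 0.2209 in; A_we = 0.2209 × 8.5 = 1.878 in².
Directional factor: 1.0 + 0.5 sin^1.5(40°) = 1.258.
F_nw = 0.6 × 80 × 1.258 = 60.37 ksi.
φR_n = 0.75 × 60.37 × 1.878 = 85.03 kips.

φR_n ≈ 85 kips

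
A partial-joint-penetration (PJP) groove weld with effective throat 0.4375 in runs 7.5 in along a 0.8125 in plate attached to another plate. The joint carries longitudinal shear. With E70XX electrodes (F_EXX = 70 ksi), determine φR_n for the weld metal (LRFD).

φR_n ≈ 103 kip

Effective throat (given) t_e = 0.4375 in.
A_we = 0.4375 × 7.5 = 3.281 in².
F_nw = 0.6 F_EXX = 42 ksi.
φR_n = 0.75 × 42 × 3.281 = 103.4 kip.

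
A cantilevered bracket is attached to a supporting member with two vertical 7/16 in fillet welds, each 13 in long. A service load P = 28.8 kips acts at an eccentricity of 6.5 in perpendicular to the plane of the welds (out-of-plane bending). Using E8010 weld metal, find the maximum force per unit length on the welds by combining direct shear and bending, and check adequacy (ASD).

f_max ≈ 3.5 kip/in; adequate

E80XX → F_EXX = 80 ksi.
L_w = 2 × 13 = 26 in; section modulus (unit throat) S = 2 × L²/6 = 56.33 in².
Direct shear f_v = P/L_w = 28.8/26 = 1.108 kip/in.
Moment M = P × e = 28.8 × 6.5 = 187.2 kip·in; bending f_b = M/S = 3.323 kip/in.
f_max = √(f_v² + f_b²) = √(1.108² + 3.323²) = 3.503 kip/in.
r_n/Ω = (1/2.0) × 0.6 × 80 × (0.707 × 0.4375) = 7.423 kip/in → adequate.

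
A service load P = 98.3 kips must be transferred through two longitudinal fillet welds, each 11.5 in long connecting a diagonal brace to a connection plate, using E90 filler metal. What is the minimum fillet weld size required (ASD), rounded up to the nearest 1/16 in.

w = 1/4 in

E90XX → F_EXX = 90 ksi.
Total weld length L = 23 in.
Required throat t_e = P × Ω / (0.6 F_EXX × L) = 98.3 × 2.0 / (0.6 × 90 × 23) = 0.1583 in.
Required leg w = t_e / 0.707 = 0.2239 in → use 1/4 in.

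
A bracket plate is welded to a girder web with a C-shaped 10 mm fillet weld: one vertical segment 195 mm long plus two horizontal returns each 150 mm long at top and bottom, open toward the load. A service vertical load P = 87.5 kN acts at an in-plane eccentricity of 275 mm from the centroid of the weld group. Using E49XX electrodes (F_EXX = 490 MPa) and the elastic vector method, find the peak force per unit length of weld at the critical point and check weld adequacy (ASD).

Total weld length L_w = 495 mm. Treat welds as unit-width lines.
Centroid: x̄ = 2×150×75 / 495 = 45.45 mm from the vertical weld.
Polar moment about centroid: J = I_x + I_y = [195³/12 + 2×150×97.5²] + [195×45.45² + 2(150³/12 + 150×29.55²)] = 4697000 mm³.
Direct shear f_v = P/L_w = 87.5×10³ / 495 = 176.8 N/mm (vertical).
Torsion M = P·e = 87.5×10³ × 275 = 24062000 N·mm.
Critical point at (x, y) = (104.5, 97.5) from centroid. f_tx = M·y/J = 499.5 N/mm; f_ty = M·x/J = 535.6 N/mm.
Resultant f_max = √[f_tx² + (f_v + f_ty)²] = √[499.5² + (176.8 + 535.6)²] = 870 N/mm.
Capacity per unit length: r_n/Ω = (1/2.0) × 0.6 × 490 × (0.707 × 10) = 1039 N/mm.
870 ≤ 1039 → adequate.

f_max ≈ 870 N/mm; adequate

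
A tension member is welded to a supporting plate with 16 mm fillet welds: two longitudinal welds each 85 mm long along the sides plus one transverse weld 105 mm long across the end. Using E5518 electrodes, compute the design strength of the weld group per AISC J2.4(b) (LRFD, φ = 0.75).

φR_n ≈ 846 kN

E55XX → F_EXX = 550 MPa.
t_e = 0.707 × 16 = 11.31 mm.
R_nwl = 0.6 × 550 × 11.31 × 170 × 10⁻³ = 634.6 kN (longitudinal, 2 welds).
R_nwt = 0.6 × 550 × 11.31 × 105 × 10⁻³ = 392 kN (transverse, base value).
(i) R_nwl + R_nwt = 1027 kN; (ii) 0.85 R_nwl + 1.5 R_nwt = 1127 kN.
R_n = max = 1127 kN [governs: (ii)]; φR_n = 845.5 kN.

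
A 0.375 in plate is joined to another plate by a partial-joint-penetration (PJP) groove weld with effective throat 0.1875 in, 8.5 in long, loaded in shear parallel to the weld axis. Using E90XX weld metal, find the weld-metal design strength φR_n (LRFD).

E90XX → F_EXX = 90 ksi.
Effective throat (given) t_e = 0.1875 in.
A_we = 0.1875 × 8.5 = 1.594 in².
F_nw = 0.6 F_EXX = 54 ksi.
φR_n = 0.75 × 54 × 1.594 = 64.55 kip.

φR_n ≈ 64.5 kip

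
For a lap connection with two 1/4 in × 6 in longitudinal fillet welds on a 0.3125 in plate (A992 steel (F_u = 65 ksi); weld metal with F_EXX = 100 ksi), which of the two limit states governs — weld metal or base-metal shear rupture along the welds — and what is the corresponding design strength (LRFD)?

φR_n ≈ 95.4 kip (weld metal governs)

t_e = 0.707 × 0.25 = 0.1767 in; L = 12 in.
Weld metal: φR_n = 0.75 × 0.6 × 100 × 0.1767 × 12 = 95.44 kip.
Base metal (shear rupture): φR_n = 0.75 × 0.6 × 65 × 0.3125 × 12 = 109.7 kip.
Governing: weld metal.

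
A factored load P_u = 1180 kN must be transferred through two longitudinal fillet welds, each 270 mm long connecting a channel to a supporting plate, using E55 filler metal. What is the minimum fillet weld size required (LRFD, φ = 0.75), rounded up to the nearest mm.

E55XX → F_EXX = 550 MPa.
Total weld length L = 540 mm.
Required throat t_e = P_u / (φ × 0.6 F_EXX × L) = 1180 / (0.75 × 0.6 × 550 × 540 × 10⁻³) = 8.829 mm.
Required leg w = t_e / 0.707 = 12.49 mm → use 13 mm.

w = 13 mm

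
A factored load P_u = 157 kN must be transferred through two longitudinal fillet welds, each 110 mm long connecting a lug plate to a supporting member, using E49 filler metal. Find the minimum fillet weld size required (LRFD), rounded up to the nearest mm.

w = 5 mm

E49XX → F_EXX = 490 MPa.
Total weld length L = 220 mm.
Required throat t_e = P_u / (φ × 0.6 F_EXX × L) = 157 / (0.75 × 0.6 × 490 × 220 × 10⁻³) = 3.236 mm.
Required leg w = t_e / 0.707 = 4.578 mm → use 5 mm.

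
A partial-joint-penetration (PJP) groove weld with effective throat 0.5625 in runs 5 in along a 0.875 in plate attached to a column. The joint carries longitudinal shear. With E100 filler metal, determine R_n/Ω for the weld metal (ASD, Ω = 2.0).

E100XX → F_EXX = 100 ksi.
Effective throat (given) t_e = 0.5625 in.
A_we = 0.5625 × 5 = 2.812 in².
F_nw = 0.6 F_EXX = 60 ksi.
R_n/Ω = (60 × 2.812) / 2.0 = 84.38 kips.

R_n/Ω ≈ 84.4 kips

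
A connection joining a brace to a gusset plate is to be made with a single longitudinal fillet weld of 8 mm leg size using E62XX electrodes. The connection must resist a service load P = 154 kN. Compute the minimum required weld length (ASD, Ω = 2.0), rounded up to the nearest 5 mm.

E62XX → F_EXX = 620 MPa.
Throat t_e = 0.707 × 8 = 5.656 mm.
r_n/Ω = (0.6 × 620 × 5.656) / 2.0 = 1052 N/mm = 1.052 kN/mm.
L_req = P / (r_n/Ω) = 154 / 1.052 = 146.4 mm total.
Round up → use L = 150 mm.

L = 150 mm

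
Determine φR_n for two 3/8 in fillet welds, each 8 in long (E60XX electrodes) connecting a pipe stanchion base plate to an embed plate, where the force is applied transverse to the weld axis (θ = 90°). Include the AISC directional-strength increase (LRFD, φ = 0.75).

E60XX → F_EXX = 60 ksi.
t_e = 0.707 × 0.375 = 0.2651 in; A_we = 0.2651 × 16 = 4.242 in².
Directional factor: 1.0 + 0.5 sin^1.5(90°) = 1.5.
F_nw = 0.6 × 60 × 1.5 = 54 ksi.
φR_n = 0.75 × 54 × 4.242 = 171.8 kips.

φR_n ≈ 172 kips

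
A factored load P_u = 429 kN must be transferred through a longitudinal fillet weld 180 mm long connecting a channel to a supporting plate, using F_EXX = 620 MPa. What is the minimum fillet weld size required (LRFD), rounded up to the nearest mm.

w = 13 mm

Total weld length L = 180 mm.
Required throat t_e = P_u / (φ × 0.6 F_EXX × L) = 429 / (0.75 × 0.6 × 620 × 180 × 10⁻³) = 8.542 mm.
Required leg w = t_e / 0.707 = 12.08 mm → use 13 mm.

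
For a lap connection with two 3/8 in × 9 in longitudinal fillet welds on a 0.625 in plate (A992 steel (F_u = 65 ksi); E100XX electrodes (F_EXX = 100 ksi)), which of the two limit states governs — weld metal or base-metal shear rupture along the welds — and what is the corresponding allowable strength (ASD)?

t_e = 0.707 × 0.375 = 0.2651 in; L = 18 in.
Weld metal: R_n/Ω = (1/2.0) × 0.6 × 100 × 0.2651 × 18 = 143.2 kips.
Base metal (shear rupture): R_n/Ω = (1/2.0) × 0.6 × 65 × 0.625 × 18 = 219.4 kips.
Governing: weld metal.

R_n/Ω ≈ 143 kips (weld metal governs)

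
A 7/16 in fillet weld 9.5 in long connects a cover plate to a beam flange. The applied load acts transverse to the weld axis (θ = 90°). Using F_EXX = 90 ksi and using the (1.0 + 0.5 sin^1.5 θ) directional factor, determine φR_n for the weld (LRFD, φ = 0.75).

φR_n ≈ 179 kip

t_e = 0.707 × 0.4375 = 0.3093 in; A_we = 0.3093 × 9.5 = 2.938 in².
Directional factor: 1.0 + 0.5 sin^1.5(90°) = 1.5.
F_nw = 0.6 × 90 × 1.5 = 81 ksi.
φR_n = 0.75 × 81 × 2.938 = 178.5 kip.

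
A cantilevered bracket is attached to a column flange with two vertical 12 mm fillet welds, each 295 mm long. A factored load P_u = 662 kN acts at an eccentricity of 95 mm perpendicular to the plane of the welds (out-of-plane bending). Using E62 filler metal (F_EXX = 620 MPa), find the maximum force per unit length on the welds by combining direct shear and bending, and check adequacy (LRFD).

f_max ≈ 2440 N/mm; NOT adequate

L_w = 2 × 295 = 590 mm; section modulus (unit throat) S = 2 × L²/6 = 29010 mm².
Direct shear f_v = P/L_w = 662×10³/590 = 1122 N/mm.
Moment M = P × e = 662×10³ × 95 = 62890000 N·mm; bending f_b = M/S = 2168 N/mm.
f_max = √(f_v² + f_b²) = √(1122² + 2168²) = 2441 N/mm.
φr_n = 0.75 × 0.6 × 620 × (0.707 × 12) = 2367 N/mm → NOT adequate.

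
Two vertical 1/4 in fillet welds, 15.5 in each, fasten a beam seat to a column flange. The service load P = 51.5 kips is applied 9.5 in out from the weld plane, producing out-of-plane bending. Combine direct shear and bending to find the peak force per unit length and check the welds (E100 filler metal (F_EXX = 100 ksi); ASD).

L_w = 2 × 15.5 = 31 in; section modulus (unit throat) S = 2 × L²/6 = 80.08 in².
Direct shear f_v = P/L_w = 51.5/31 = 1.661 kip/in.
Moment M = P × e = 51.5 × 9.5 = 489.25 kip·in; bending f_b = M/S = 6.109 kip/in.
f_max = √(f_v² + f_b²) = √(1.661² + 6.109²) = 6.331 kip/in.
r_n/Ω = (1/2.0) × 0.6 × 100 × (0.707 × 0.25) = 5.302 kip/in → NOT adequate.

f_max ≈ 6.33 kip/in; NOT adequate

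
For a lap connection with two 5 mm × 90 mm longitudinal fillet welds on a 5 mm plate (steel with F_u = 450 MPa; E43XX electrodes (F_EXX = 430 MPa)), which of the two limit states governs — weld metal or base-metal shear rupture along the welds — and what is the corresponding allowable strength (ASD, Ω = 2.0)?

t_e = 0.707 × 5 = 3.535 mm; L = 180 mm.
Weld metal: R_n/Ω = (1/2.0) × 0.6 × 430 × 3.535 × 180 × 10⁻³ = 82.08 kN.
Base metal (shear rupture): R_n/Ω = (1/2.0) × 0.6 × 450 × 5 × 180 × 10⁻³ = 121.5 kN.
Governing: weld metal.

R_n/Ω ≈ 82.1 kN (weld metal governs)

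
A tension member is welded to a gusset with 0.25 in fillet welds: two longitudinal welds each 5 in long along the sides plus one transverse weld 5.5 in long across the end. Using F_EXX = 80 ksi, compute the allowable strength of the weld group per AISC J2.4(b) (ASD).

R_n/Ω ≈ 71.1 kips

t_e = 0.707 × 0.25 = 0.1767 in.
R_nwl = 0.6 × 80 × 0.1767 × 10 = 84.84 kips (longitudinal, 2 welds).
R_nwt = 0.6 × 80 × 0.1767 × 5.5 = 46.66 kips (transverse, base value).
(i) R_nwl + R_nwt = 131.5 kips; (ii) 0.85 R_nwl + 1.5 R_nwt = 142.1 kips.
R_n = max = 142.1 kips [governs: (ii)]; R_n/Ω = 71.05 kips.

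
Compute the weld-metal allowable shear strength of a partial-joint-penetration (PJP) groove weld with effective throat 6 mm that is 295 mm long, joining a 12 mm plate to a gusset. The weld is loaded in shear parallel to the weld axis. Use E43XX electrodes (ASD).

E43XX → F_EXX = 430 MPa.
Effective throat (given) t_e = 6 mm.
A_we = 6 × 295 = 1770 mm².
F_nw = 0.6 F_EXX = 258 MPa.
R_n/Ω = (258 × 1770) / 2.0 × 10⁻³ = 228.3 kN.

R_n/Ω ≈ 228 kN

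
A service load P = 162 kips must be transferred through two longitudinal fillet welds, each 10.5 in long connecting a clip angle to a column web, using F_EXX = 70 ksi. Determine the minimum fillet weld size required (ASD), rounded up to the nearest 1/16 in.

w = 9/16 in

Total weld length L = 21 in.
Required throat t_e = P × Ω / (0.6 F_EXX × L) = 162 × 2.0 / (0.6 × 70 × 21) = 0.3673 in.
Required leg w = t_e / 0.707 = 0.5196 in → use 9/16 in.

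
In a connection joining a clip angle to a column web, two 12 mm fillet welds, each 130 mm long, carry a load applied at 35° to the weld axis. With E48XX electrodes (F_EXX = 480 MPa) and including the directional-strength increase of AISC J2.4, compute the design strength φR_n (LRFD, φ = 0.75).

φR_n ≈ 580 kN

t_e = 0.707 × 12 = 8.484 mm; A_we = 8.484 × 260 = 2206 mm².
Directional factor: 1.0 + 0.5 sin^1.5(35°) = 1.217.
F_nw = 0.6 × 480 × 1.217 = 350.6 MPa.
φR_n = 0.75 × 350.6 × 2206 × 10⁻³ = 579.9 kN.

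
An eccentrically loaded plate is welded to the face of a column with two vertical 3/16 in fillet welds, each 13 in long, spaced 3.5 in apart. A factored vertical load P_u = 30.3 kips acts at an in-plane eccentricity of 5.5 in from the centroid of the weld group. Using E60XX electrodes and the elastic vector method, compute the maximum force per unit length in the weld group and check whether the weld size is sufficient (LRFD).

E60XX → F_EXX = 60 ksi.
Total weld length L_w = 26 in. Treat welds as unit-width lines.
Polar moment about centroid: J = 2[d³/12 + d(b/2)²] = 2[13³/12 + 13×1.75²] = 445.8 in³.
Direct shear f_v = P/L_w = 30.3 / 26 = 1.165 kip/in (vertical).
Torsion M = P·e = 30.3 × 5.5 = 166.65 kip·in.
Critical point at (x, y) = (1.75, 6.5) from centroid. f_tx = M·y/J = 2.43 kip/in; f_ty = M·x/J = 0.6542 kip/in.
Resultant f_max = √[f_tx² + (f_v + f_ty)²] = √[2.43² + (1.165 + 0.6542)²] = 3.036 kip/in.
Capacity per unit length: φr_n = 0.75 × 0.6 × 60 × (0.707 × 0.1875) = 3.579 kip/in.
3.036 ≤ 3.579 → adequate.

f_max ≈ 3.04 kip/in; adequate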